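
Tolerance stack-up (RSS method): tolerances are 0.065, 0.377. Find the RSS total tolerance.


RSS = sqrt(0.065^2 + 0.377^2)
= sqrt(0.146354)
= 0.3826

0.3826


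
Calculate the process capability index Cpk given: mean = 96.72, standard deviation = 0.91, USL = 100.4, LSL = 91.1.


Cpu = (USL - mean) / (3*sigma) = (100.4 - 96.72) / (3*0.91) = 1.3480
Cpl = (mean - LSL) / (3*sigma) = (96.72 - 91.1) / (3*0.91) = 2.0586
Cpk = min(Cpu, Cpl) = 1.3480

1.3480


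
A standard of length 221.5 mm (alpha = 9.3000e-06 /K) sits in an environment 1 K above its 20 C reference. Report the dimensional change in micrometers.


dL = L * alpha * dT
= 221.5 * 9.3000e-06 * 1
= 0.0020600 mm
dL_um = 0.0020600 * 1000 = 2.0600 um

2.0600


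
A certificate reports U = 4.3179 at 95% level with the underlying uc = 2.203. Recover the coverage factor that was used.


k = U / uc
k = 4.3179 / 2.203
k = 1.96

1.96


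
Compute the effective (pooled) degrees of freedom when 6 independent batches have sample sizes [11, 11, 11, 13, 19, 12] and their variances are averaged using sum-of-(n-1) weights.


nu = sum_i (n_i - 1)
nu = ((11 - 1) + (11 - 1) + (11 - 1) + (13 - 1) + (19 - 1) + (12 - 1))
nu = 10 + 10 + 10 + 12 + 18 + 11
nu = 71

71


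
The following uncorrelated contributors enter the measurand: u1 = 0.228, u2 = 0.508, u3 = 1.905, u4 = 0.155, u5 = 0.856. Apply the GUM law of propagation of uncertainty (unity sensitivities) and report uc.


uc = sqrt(0.228^2 + 0.508^2 + 1.905^2 + 0.155^2 + 0.856^2)
uc = sqrt(4.695834)
uc = 2.1670

2.1670


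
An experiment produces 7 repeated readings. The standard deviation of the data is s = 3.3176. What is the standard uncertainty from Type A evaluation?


u_A = s / sqrt(n)
u_A = 3.3176 / sqrt(7)
u_A = 3.3176 / 2.6457513
u_A = 1.2539

1.2539


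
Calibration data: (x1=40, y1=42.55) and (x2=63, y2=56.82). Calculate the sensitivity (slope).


slope = (y2 - y1) / (x2 - x1)
= (56.82 - 42.55) / (63 - 40)
= 14.2700 / 23
= 0.6204

0.6204


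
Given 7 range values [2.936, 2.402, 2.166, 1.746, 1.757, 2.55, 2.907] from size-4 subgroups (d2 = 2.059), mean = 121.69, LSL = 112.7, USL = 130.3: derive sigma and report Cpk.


R_bar = (2.936 + 2.402 + 2.166 + 1.746 + 1.757 + 2.55 + 2.907) / 7 = 2.352
sigma = R_bar / d2 = 2.352 / 2.059 = 1.1423021
Cp = (USL - LSL)/(6*sigma) = (130.3 - 112.7)/(6*1.1423021) = 2.5679
Cpu = (130.3 - 121.69)/(3*1.1423021) = 2.5125
Cpl = (121.69 - 112.7)/(3*1.1423021) = 2.6234
Cpk = min(Cpu, Cpl) = 2.5125

2.5125


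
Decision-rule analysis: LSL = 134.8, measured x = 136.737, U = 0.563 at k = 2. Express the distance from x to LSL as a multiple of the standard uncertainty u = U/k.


u = U / k = 0.563 / 2 = 0.2815
margin = |LSL - x| = |134.8 - 136.737| = 1.937
z = margin / u = 1.937 / 0.2815
z = 6.8810

6.8810


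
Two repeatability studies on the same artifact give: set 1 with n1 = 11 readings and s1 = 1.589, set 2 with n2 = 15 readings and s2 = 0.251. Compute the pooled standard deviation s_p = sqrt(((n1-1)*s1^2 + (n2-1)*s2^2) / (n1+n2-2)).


s_p = sqrt(((n1-1)*s1^2 + (n2-1)*s2^2) / (n1+n2-2))
numerator = (11-1)*1.589^2 + (15-1)*0.251^2 = 25.24921 + 0.882014 = 26.131224
denominator = 11 + 15 - 2 = 24
s_p^2 = 26.131224 / 24 = 1.088801
s_p = sqrt(1.088801) = 1.0435

1.0435


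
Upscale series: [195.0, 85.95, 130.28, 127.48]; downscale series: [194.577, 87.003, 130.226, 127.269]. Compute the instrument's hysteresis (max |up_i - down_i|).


|195.0 - 194.577| = 0.4230
|85.95 - 87.003| = 1.0530
|130.28 - 130.226| = 0.0540
|127.48 - 127.269| = 0.2110
hysteresis = max(diffs) = 1.0530

1.0530


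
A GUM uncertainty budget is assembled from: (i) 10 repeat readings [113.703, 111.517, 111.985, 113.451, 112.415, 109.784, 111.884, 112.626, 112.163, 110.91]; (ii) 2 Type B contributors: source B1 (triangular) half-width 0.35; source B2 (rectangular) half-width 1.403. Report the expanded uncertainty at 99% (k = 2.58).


mean = (113.703 + 111.517 + 111.985 + 113.451 + 112.415 + 109.784 + 111.884 + 112.626 + 112.163 + 110.91) / 10 = 112.0438
s = sqrt(sum((x - mean)^2)/(n-1)) = 1.1509813
u_A = s / sqrt(n) = 1.1509813 / sqrt(10) = 0.36397225
u_B1 = 0.35 / sqrt(6) = 0.1428869
u_B2 = 1.403 / sqrt(3) = 0.81002243
uc = sqrt(0.36397225^2 + 0.1428869^2 + 0.81002243^2) = 0.89946028
U = k * uc = 2.58 * 0.89946028
U = 2.3206

2.3206


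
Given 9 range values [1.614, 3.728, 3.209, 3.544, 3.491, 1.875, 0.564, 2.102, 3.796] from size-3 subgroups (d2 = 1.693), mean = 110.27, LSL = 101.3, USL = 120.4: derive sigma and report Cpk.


R_bar = (1.614 + 3.728 + 3.209 + 3.544 + 3.491 + 1.875 + 0.564 + 2.102 + 3.796) / 9 = 2.6581111
sigma = R_bar / d2 = 2.6581111 / 1.693 = 1.5700597
Cp = (USL - LSL)/(6*sigma) = (120.4 - 101.3)/(6*1.5700597) = 2.0275
Cpu = (120.4 - 110.27)/(3*1.5700597) = 2.1507
Cpl = (110.27 - 101.3)/(3*1.5700597) = 1.9044
Cpk = min(Cpu, Cpl) = 1.9044

1.9044


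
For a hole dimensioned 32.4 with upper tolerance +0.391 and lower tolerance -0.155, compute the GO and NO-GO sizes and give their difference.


GO = nominal - lower_tol (smallest hole = maximum material condition)
GO = 32.4 - 0.155 = 32.245
NO-GO = nominal + upper_tol (largest hole = least material condition)
NO-GO = 32.4 + 0.391 = 32.791
spread = NO-GO - GO = 32.791 - 32.245 = 0.5460

0.5460


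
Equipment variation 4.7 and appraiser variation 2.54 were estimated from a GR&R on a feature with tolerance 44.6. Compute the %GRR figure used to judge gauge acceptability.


GRR = sqrt(EV^2 + AV^2) = sqrt(4.7^2 + 2.54^2) = 5.3424339
%GRR = GRR / tol * 100 = 5.3424339 / 44.6 * 100
%GRR = 11.9786

11.9786


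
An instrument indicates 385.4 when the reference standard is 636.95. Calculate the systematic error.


Systematic error = measured - true
= 385.4 - 636.95
= -251.5500

-251.5500


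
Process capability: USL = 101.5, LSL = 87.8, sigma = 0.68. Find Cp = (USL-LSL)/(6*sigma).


Cp = (USL - LSL) / (6 * sigma)
= (101.5 - 87.8) / (6 * 0.68)
= 13.7000 / 4.0800
= 3.3578

3.3578


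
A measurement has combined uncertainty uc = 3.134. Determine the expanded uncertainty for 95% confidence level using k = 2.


U = k * uc
U = 2 * 3.134
U = 6.2680

6.2680


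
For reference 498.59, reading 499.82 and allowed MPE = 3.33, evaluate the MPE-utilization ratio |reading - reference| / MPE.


e = indication - reference = 499.82 - 498.59 = 1.2300
|e| = 1.2300
ratio = |e| / MPE = 1.2300 / 3.33
ratio = 0.3694

0.3694


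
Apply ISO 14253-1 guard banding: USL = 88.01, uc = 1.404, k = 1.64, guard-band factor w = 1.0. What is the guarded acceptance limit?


U = k * uc = 1.64 * 1.404 = 2.30256
guard band g = w * U = 1.0 * 2.30256 = 2.30256
AL = USL - g = 88.01 - 2.30256
AL = 85.7074

85.7074


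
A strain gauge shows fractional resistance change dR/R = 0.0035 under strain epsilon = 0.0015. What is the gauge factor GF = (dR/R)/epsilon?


GF = (dR/R) / epsilon
= 0.0035 / 0.0015
= 2.3333

2.3333


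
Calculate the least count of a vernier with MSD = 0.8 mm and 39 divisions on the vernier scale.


LC = MSD / n_div
= 0.8 / 39
= 0.0205

0.0205


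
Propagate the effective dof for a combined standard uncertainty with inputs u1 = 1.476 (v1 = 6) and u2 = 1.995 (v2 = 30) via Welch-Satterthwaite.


uc = sqrt(u1^2 + u2^2) = sqrt(1.476^2 + 1.995^2) = 2.4816529
v_eff = uc^4 / (u1^4/v1 + u2^4/v2)
= 2.4816529^4 / (1.476^4/6 + 1.995^4/30)
= 37.928368 / 1.3190522
v_eff = 28.7543

28.7543


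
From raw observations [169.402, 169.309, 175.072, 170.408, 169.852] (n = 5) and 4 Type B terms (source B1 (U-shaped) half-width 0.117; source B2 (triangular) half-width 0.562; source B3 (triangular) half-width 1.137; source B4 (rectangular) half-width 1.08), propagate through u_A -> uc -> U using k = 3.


mean = (169.402 + 169.309 + 175.072 + 170.408 + 169.852) / 5 = 170.8086
s = sqrt(sum((x - mean)^2)/(n-1)) = 2.4227808
u_A = s / sqrt(n) = 2.4227808 / sqrt(5) = 1.0835005
u_B1 = 0.117 / sqrt(2) = 0.082731493
u_B2 = 0.562 / sqrt(6) = 0.22943554
u_B3 = 1.137 / sqrt(6) = 0.46417831
u_B4 = 1.08 / sqrt(3) = 0.62353829
uc = sqrt(1.0835005^2 + 0.082731493^2 + 0.22943554^2 + 0.46417831^2 + 0.62353829^2) = 1.3556253
U = k * uc = 3 * 1.3556253
U = 4.0669

4.0669


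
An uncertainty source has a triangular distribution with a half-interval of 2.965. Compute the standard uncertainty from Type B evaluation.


u_B = half_width / sqrt(6)
u_B = 2.965 / 2.4494897
u_B = 1.2105

1.2105


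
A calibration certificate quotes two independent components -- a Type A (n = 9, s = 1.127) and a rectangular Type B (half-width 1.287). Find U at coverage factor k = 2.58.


u_A = s / sqrt(n) = 1.127 / sqrt(9) = 0.37566667
u_B = half_width / sqrt(3) = 1.287 / sqrt(3) = 0.7430498
uc = sqrt(u_A^2 + u_B^2) = sqrt(0.37566667^2 + 0.7430498^2) = 0.83261543
U = k * uc = 2.58 * 0.83261543
U = 2.1481

2.1481


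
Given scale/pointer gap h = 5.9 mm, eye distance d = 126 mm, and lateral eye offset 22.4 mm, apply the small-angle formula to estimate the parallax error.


error = h * offset / d
= 5.9 * 22.4 / 126
= 1.0489

1.0489


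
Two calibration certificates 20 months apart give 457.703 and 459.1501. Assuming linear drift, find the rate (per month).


rate = (v2 - v1) / months
= (459.1501 - 457.703) / 20
= 1.4471 / 20
= 0.0724

0.0724


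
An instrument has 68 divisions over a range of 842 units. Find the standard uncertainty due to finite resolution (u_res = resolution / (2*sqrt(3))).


resolution = range / divisions
resolution = 842 / 68 = 12.382353
u_res = resolution / (2*sqrt(3))
u_res = 12.382353 / 3.4641016
u_res = 3.5745

3.5745


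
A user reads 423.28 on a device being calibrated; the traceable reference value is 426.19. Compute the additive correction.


Correction = standard - reading
= 426.19 - 423.28
= 2.9100

2.9100


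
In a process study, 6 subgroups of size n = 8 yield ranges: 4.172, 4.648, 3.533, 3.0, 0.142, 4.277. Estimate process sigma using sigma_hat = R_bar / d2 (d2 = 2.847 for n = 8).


R_bar = (4.172 + 4.648 + 3.533 + 3.0 + 0.142 + 4.277) / 6
R_bar = 19.772 / 6 = 3.2953333
sigma_hat = R_bar / d2 = 3.2953333 / 2.847 = 1.1575

1.1575


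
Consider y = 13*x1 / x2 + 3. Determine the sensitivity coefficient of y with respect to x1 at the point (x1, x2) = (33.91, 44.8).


y = 13*x1 / x2 + 3
dy/dx1 = 13/x2
Evaluate at x2 = 44.8: c1 = 13 / 44.8
c1 = 0.2902

0.2902


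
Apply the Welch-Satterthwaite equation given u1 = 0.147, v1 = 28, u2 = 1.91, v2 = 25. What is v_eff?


uc = sqrt(u1^2 + u2^2) = sqrt(0.147^2 + 1.91^2) = 1.9156485
v_eff = uc^4 / (u1^4/v1 + u2^4/v2)
= 1.9156485^4 / (0.147^4/28 + 1.91^4/25)
= 13.466765 / 0.53236202
v_eff = 25.2963

25.2963


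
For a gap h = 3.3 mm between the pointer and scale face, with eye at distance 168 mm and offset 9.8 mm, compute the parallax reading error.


error = h * offset / d
= 3.3 * 9.8 / 168
= 0.1925

0.1925


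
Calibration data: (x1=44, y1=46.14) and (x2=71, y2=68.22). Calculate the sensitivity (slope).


slope = (y2 - y1) / (x2 - x1)
= (68.22 - 46.14) / (71 - 44)
= 22.0800 / 27
= 0.8178

0.8178


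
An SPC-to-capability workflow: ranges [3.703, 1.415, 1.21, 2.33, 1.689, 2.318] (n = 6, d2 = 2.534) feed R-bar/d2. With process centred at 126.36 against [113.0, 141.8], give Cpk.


R_bar = (3.703 + 1.415 + 1.21 + 2.33 + 1.689 + 2.318) / 6 = 2.1108333
sigma = R_bar / d2 = 2.1108333 / 2.534 = 0.83300446
Cp = (USL - LSL)/(6*sigma) = (141.8 - 113.0)/(6*0.83300446) = 5.7623
Cpu = (141.8 - 126.36)/(3*0.83300446) = 6.1784
Cpl = (126.36 - 113.0)/(3*0.83300446) = 5.3461
Cpk = min(Cpu, Cpl) = 5.3461

5.3461


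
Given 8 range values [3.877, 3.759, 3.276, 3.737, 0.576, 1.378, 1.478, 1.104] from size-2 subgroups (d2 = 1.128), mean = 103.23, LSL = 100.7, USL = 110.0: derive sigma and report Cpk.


R_bar = (3.877 + 3.759 + 3.276 + 3.737 + 0.576 + 1.378 + 1.478 + 1.104) / 8 = 2.398125
sigma = R_bar / d2 = 2.398125 / 1.128 = 2.1259973
Cp = (USL - LSL)/(6*sigma) = (110.0 - 100.7)/(6*2.1259973) = 0.7291
Cpu = (110.0 - 103.23)/(3*2.1259973) = 1.0615
Cpl = (103.23 - 100.7)/(3*2.1259973) = 0.3967
Cpk = min(Cpu, Cpl) = 0.3967

0.3967


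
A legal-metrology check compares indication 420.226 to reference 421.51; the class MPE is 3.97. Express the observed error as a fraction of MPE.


e = indication - reference = 420.226 - 421.51 = -1.2840
|e| = 1.2840
ratio = |e| / MPE = 1.2840 / 3.97
ratio = 0.3234

0.3234


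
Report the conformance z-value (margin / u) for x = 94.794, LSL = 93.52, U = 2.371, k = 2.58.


u = U / k = 2.371 / 2.58 = 0.91899225
margin = |LSL - x| = |93.52 - 94.794| = 1.274
z = margin / u = 1.274 / 0.91899225
z = 1.3863

1.3863


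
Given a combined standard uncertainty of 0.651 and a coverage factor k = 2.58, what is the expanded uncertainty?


U = k * uc
U = 2.58 * 0.651
U = 1.6796

1.6796


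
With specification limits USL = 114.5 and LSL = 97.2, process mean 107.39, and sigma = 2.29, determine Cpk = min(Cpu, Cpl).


Cpu = (USL - mean) / (3*sigma) = (114.5 - 107.39) / (3*2.29) = 1.0349
Cpl = (mean - LSL) / (3*sigma) = (107.39 - 97.2) / (3*2.29) = 1.4833
Cpk = min(Cpu, Cpl) = 1.0349

1.0349


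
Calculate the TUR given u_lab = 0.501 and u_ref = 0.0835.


TUR = u_lab / u_ref
= 0.501 / 0.0835
= 6.0000

6.0000


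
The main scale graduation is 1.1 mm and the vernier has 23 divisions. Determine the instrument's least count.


LC = MSD / n_div
= 1.1 / 23
= 0.0478

0.0478


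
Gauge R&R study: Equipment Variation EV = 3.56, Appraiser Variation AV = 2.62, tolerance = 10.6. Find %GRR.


GRR = sqrt(EV^2 + AV^2) = sqrt(3.56^2 + 2.62^2) = 4.420181
%GRR = GRR / tol * 100 = 4.420181 / 10.6 * 100
%GRR = 41.6998

41.6998


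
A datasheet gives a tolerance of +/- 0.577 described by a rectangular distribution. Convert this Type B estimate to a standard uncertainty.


u_B = half_width / sqrt(3)
u_B = 0.577 / 1.7320508
u_B = 0.3331

0.3331


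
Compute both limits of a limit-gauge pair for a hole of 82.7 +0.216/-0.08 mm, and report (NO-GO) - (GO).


GO = nominal - lower_tol (smallest hole = maximum material condition)
GO = 82.7 - 0.08 = 82.62
NO-GO = nominal + upper_tol (largest hole = least material condition)
NO-GO = 82.7 + 0.216 = 82.916
spread = NO-GO - GO = 82.916 - 82.62 = 0.2960

0.2960


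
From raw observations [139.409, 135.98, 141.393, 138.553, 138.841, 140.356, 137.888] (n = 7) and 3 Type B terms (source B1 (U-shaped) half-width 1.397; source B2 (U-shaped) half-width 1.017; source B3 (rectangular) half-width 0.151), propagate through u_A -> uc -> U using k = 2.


mean = (139.409 + 135.98 + 141.393 + 138.553 + 138.841 + 140.356 + 137.888) / 7 = 138.9171429
s = sqrt(sum((x - mean)^2)/(n-1)) = 1.744823
u_A = s / sqrt(n) = 1.744823 / sqrt(7) = 0.65948111
u_B1 = 1.397 / sqrt(2) = 0.98782817
u_B2 = 1.017 / sqrt(2) = 0.7191276
u_B3 = 0.151 / sqrt(3) = 0.087179891
uc = sqrt(0.65948111^2 + 0.98782817^2 + 0.7191276^2 + 0.087179891^2) = 1.3912098
U = k * uc = 2 * 1.3912098
U = 2.7824

2.7824


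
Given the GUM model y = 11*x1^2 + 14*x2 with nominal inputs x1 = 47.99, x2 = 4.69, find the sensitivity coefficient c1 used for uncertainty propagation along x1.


y = 11*x1^2 + 14*x2
dy/dx1 = 2*11*x1
Evaluate at x1 = 47.99: c1 = 22 * 47.99
c1 = 1055.7800

1055.7800


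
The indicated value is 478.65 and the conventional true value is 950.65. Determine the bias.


Systematic error = measured - true
= 478.65 - 950.65
= -472.0000

-472.0000


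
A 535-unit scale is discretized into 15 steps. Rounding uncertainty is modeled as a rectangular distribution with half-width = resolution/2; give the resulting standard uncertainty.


resolution = range / divisions
resolution = 535 / 15 = 35.666667
u_res = resolution / (2*sqrt(3))
u_res = 35.666667 / 3.4641016
u_res = 10.2961

10.2961


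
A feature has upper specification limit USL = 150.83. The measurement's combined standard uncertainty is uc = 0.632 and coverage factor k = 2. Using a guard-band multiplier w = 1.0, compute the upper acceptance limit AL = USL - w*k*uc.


U = k * uc = 2 * 0.632 = 1.264
guard band g = w * U = 1.0 * 1.264 = 1.264
AL = USL - g = 150.83 - 1.264
AL = 149.5660

149.5660


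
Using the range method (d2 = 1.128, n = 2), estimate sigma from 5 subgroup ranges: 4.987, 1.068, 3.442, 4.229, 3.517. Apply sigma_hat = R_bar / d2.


R_bar = (4.987 + 1.068 + 3.442 + 4.229 + 3.517) / 5
R_bar = 17.243 / 5 = 3.4486
sigma_hat = R_bar / d2 = 3.4486 / 1.128 = 3.0573

3.0573


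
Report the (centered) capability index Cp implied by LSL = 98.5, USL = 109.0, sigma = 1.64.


Cp = (USL - LSL) / (6 * sigma)
= (109.0 - 98.5) / (6 * 1.64)
= 10.5000 / 9.8400
= 1.0671

1.0671


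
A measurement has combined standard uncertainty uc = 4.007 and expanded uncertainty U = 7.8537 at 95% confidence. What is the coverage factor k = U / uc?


k = U / uc
k = 7.8537 / 4.007
k = 1.96

1.96


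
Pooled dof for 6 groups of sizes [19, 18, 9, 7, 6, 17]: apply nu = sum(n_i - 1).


nu = sum_i (n_i - 1)
nu = ((19 - 1) + (18 - 1) + (9 - 1) + (7 - 1) + (6 - 1) + (17 - 1))
nu = 18 + 17 + 8 + 6 + 5 + 16
nu = 70

70


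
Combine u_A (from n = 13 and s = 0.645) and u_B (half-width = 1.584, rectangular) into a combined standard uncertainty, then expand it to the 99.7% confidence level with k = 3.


u_A = s / sqrt(n) = 0.645 / sqrt(13) = 0.17889081
u_B = half_width / sqrt(3) = 1.584 / sqrt(3) = 0.91452283
uc = sqrt(u_A^2 + u_B^2) = sqrt(0.17889081^2 + 0.91452283^2) = 0.9318551
U = k * uc = 3 * 0.9318551
U = 2.7956

2.7956


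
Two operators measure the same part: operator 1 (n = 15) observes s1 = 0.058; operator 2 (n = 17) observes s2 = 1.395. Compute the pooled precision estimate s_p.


s_p = sqrt(((n1-1)*s1^2 + (n2-1)*s2^2) / (n1+n2-2))
numerator = (15-1)*0.058^2 + (17-1)*1.395^2 = 0.047096 + 31.1364 = 31.183496
denominator = 15 + 17 - 2 = 30
s_p^2 = 31.183496 / 30 = 1.0394499
s_p = sqrt(1.0394499) = 1.0195

1.0195


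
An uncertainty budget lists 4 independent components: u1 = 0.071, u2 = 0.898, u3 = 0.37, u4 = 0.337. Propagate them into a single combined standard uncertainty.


uc = sqrt(0.071^2 + 0.898^2 + 0.37^2 + 0.337^2)
uc = sqrt(1.061914)
uc = 1.0305

1.0305


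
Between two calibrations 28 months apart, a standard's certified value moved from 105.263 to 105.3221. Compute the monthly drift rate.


rate = (v2 - v1) / months
= (105.3221 - 105.263) / 28
= 0.0591 / 28
= 0.0021

0.0021


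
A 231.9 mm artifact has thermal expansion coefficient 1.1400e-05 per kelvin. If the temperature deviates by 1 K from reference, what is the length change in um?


dL = L * alpha * dT
= 231.9 * 1.1400e-05 * 1
= 0.0026437 mm
dL_um = 0.0026437 * 1000 = 2.6437 um

2.6437


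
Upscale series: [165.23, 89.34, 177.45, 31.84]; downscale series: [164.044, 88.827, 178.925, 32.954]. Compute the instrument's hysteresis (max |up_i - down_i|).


|165.23 - 164.044| = 1.1860
|89.34 - 88.827| = 0.5130
|177.45 - 178.925| = 1.4750
|31.84 - 32.954| = 1.1140
hysteresis = max(diffs) = 1.4750

1.4750


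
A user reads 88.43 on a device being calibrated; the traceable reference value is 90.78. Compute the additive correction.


Correction = standard - reading
= 90.78 - 88.43
= 2.3500

2.3500


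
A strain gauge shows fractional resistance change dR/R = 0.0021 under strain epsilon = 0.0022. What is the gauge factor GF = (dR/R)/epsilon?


GF = (dR/R) / epsilon
= 0.0021 / 0.0022
= 0.9545

0.9545


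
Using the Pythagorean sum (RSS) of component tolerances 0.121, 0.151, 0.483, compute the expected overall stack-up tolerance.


RSS = sqrt(0.121^2 + 0.151^2 + 0.483^2)
= sqrt(0.270731)
= 0.5203

0.5203


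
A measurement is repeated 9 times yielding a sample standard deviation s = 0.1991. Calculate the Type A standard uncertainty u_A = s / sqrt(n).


u_A = s / sqrt(n)
u_A = 0.1991 / sqrt(9)
u_A = 0.1991 / 3
u_A = 0.0664

0.0664


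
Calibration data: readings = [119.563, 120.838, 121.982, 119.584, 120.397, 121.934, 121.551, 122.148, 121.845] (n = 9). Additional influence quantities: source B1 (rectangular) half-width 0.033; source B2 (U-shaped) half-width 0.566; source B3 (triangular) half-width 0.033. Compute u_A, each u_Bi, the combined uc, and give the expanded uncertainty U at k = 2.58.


mean = (119.563 + 120.838 + 121.982 + 119.584 + 120.397 + 121.934 + 121.551 + 122.148 + 121.845) / 9 = 121.0935556
s = sqrt(sum((x - mean)^2)/(n-1)) = 1.034004
u_A = s / sqrt(n) = 1.034004 / sqrt(9) = 0.344668
u_B1 = 0.033 / sqrt(3) = 0.019052559
u_B2 = 0.566 / sqrt(2) = 0.40022244
u_B3 = 0.033 / sqrt(6) = 0.013472194
uc = sqrt(0.344668^2 + 0.019052559^2 + 0.40022244^2 + 0.013472194^2) = 0.52869512
U = k * uc = 2.58 * 0.52869512
U = 1.3640

1.3640


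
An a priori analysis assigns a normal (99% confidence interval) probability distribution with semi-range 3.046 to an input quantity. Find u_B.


u_B = half_width / 2.576
u_B = 3.046 / 2.576
u_B = 1.1825

1.1825


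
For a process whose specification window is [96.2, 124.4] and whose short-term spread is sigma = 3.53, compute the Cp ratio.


Cp = (USL - LSL) / (6 * sigma)
= (124.4 - 96.2) / (6 * 3.53)
= 28.2000 / 21.1800
= 1.3314

1.3314


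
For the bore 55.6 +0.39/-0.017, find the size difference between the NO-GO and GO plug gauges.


GO = nominal - lower_tol (smallest hole = maximum material condition)
GO = 55.6 - 0.017 = 55.583
NO-GO = nominal + upper_tol (largest hole = least material condition)
NO-GO = 55.6 + 0.39 = 55.99
spread = NO-GO - GO = 55.99 - 55.583 = 0.4070

0.4070


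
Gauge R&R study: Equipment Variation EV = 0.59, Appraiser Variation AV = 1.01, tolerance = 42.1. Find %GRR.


GRR = sqrt(EV^2 + AV^2) = sqrt(0.59^2 + 1.01^2) = 1.1697008
%GRR = GRR / tol * 100 = 1.1697008 / 42.1 * 100
%GRR = 2.7784

2.7784


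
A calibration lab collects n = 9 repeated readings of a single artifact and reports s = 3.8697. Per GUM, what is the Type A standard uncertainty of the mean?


u_A = s / sqrt(n)
u_A = 3.8697 / sqrt(9)
u_A = 3.8697 / 3
u_A = 1.2899

1.2899


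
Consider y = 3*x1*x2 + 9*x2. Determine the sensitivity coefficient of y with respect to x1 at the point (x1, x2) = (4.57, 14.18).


y = 3*x1*x2 + 9*x2
dy/dx1 = 3*x2
Evaluate at x2 = 14.18: c1 = 3 * 14.18
c1 = 42.5400

42.5400


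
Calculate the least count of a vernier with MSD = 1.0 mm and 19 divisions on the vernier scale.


LC = MSD / n_div
= 1.0 / 19
= 0.0526

0.0526


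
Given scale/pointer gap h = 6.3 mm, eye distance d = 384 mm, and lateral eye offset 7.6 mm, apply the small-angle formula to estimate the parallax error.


error = h * offset / d
= 6.3 * 7.6 / 384
= 0.1247

0.1247


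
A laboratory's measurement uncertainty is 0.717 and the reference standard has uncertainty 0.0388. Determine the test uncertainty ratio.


TUR = u_lab / u_ref
= 0.717 / 0.0388
= 18.4794

18.4794


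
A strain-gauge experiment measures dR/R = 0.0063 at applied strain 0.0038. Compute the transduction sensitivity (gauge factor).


GF = (dR/R) / epsilon
= 0.0063 / 0.0038
= 1.6579

1.6579


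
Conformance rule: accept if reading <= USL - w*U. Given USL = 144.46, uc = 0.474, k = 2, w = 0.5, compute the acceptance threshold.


U = k * uc = 2 * 0.474 = 0.948
guard band g = w * U = 0.5 * 0.948 = 0.474
AL = USL - g = 144.46 - 0.474
AL = 143.9860

143.9860


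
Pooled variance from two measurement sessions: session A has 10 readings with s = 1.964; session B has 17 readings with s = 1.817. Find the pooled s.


s_p = sqrt(((n1-1)*s1^2 + (n2-1)*s2^2) / (n1+n2-2))
numerator = (10-1)*1.964^2 + (17-1)*1.817^2 = 34.715664 + 52.823824 = 87.539488
denominator = 10 + 17 - 2 = 25
s_p^2 = 87.539488 / 25 = 3.5015795
s_p = sqrt(3.5015795) = 1.8713

1.8713


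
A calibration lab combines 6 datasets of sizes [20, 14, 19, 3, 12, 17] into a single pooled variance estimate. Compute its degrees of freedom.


nu = sum_i (n_i - 1)
nu = ((20 - 1) + (14 - 1) + (19 - 1) + (3 - 1) + (12 - 1) + (17 - 1))
nu = 19 + 13 + 18 + 2 + 11 + 16
nu = 79

79


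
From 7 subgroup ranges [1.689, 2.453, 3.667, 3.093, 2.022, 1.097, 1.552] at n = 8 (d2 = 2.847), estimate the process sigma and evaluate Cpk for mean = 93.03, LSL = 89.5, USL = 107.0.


R_bar = (1.689 + 2.453 + 3.667 + 3.093 + 2.022 + 1.097 + 1.552) / 7 = 2.2247143
sigma = R_bar / d2 = 2.2247143 / 2.847 = 0.78142406
Cp = (USL - LSL)/(6*sigma) = (107.0 - 89.5)/(6*0.78142406) = 3.7325
Cpu = (107.0 - 93.03)/(3*0.78142406) = 5.9592
Cpl = (93.03 - 89.5)/(3*0.78142406) = 1.5058
Cpk = min(Cpu, Cpl) = 1.5058

1.5058


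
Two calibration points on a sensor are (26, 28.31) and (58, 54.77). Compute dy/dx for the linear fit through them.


slope = (y2 - y1) / (x2 - x1)
= (54.77 - 28.31) / (58 - 26)
= 26.4600 / 32
= 0.8269

0.8269


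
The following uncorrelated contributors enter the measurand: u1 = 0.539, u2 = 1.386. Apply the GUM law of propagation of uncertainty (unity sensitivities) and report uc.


uc = sqrt(0.539^2 + 1.386^2)
uc = sqrt(2.211517)
uc = 1.4871

1.4871


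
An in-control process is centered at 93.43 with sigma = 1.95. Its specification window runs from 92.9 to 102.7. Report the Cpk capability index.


Cpu = (USL - mean) / (3*sigma) = (102.7 - 93.43) / (3*1.95) = 1.5846
Cpl = (mean - LSL) / (3*sigma) = (93.43 - 92.9) / (3*1.95) = 0.0906
Cpk = min(Cpu, Cpl) = 0.0906

0.0906


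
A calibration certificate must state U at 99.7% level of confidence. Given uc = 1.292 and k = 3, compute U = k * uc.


U = k * uc
U = 3 * 1.292
U = 3.8760

3.8760


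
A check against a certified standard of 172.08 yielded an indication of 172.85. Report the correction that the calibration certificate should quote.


Correction = standard - reading
= 172.08 - 172.85
= -0.7700

-0.7700


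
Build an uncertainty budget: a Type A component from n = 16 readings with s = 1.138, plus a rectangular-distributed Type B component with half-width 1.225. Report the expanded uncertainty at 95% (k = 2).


u_A = s / sqrt(n) = 1.138 / sqrt(16) = 0.2845
u_B = half_width / sqrt(3) = 1.225 / sqrt(3) = 0.70725408
uc = sqrt(u_A^2 + u_B^2) = sqrt(0.2845^2 + 0.70725408^2) = 0.76233102
U = k * uc = 2 * 0.76233102
U = 1.5247

1.5247


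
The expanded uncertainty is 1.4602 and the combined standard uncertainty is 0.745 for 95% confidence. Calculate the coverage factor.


k = U / uc
k = 1.4602 / 0.745
k = 1.96

1.96


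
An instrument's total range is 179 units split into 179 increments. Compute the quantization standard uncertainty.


resolution = range / divisions
resolution = 179 / 179 = 1
u_res = resolution / (2*sqrt(3))
u_res = 1 / 3.4641016
u_res = 0.2887

0.2887


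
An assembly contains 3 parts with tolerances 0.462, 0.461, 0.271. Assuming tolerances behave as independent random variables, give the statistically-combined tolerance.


RSS = sqrt(0.462^2 + 0.461^2 + 0.271^2)
= sqrt(0.499406)
= 0.7067

0.7067


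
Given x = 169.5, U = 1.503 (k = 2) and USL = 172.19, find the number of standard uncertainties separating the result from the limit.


u = U / k = 1.503 / 2 = 0.7515
margin = |USL - x| = |172.19 - 169.5| = 2.69
z = margin / u = 2.69 / 0.7515
z = 3.5795

3.5795


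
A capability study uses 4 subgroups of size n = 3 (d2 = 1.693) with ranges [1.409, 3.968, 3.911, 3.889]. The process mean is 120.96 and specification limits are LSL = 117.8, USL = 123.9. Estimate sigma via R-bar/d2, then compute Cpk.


R_bar = (1.409 + 3.968 + 3.911 + 3.889) / 4 = 3.29425
sigma = R_bar / d2 = 3.29425 / 1.693 = 1.9458063
Cp = (USL - LSL)/(6*sigma) = (123.9 - 117.8)/(6*1.9458063) = 0.5225
Cpu = (123.9 - 120.96)/(3*1.9458063) = 0.5036
Cpl = (120.96 - 117.8)/(3*1.9458063) = 0.5413
Cpk = min(Cpu, Cpl) = 0.5036

0.5036


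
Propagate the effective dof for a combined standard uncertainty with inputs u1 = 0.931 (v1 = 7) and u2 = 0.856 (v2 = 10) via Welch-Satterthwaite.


uc = sqrt(u1^2 + u2^2) = sqrt(0.931^2 + 0.856^2) = 1.2647122
v_eff = uc^4 / (u1^4/v1 + u2^4/v2)
= 1.2647122^4 / (0.931^4/7 + 0.856^4/10)
= 2.5583905 / 0.16101515
v_eff = 15.8891

15.8891


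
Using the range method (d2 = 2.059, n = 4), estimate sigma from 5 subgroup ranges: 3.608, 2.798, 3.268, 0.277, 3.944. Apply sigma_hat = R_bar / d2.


R_bar = (3.608 + 2.798 + 3.268 + 0.277 + 3.944) / 5
R_bar = 13.895 / 5 = 2.779
sigma_hat = R_bar / d2 = 2.779 / 2.059 = 1.3497

1.3497


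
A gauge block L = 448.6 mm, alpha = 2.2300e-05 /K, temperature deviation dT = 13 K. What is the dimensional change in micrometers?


dL = L * alpha * dT
= 448.6 * 2.2300e-05 * 13
= 0.1300491 mm
dL_um = 0.1300491 * 1000 = 130.0491 um

130.0491


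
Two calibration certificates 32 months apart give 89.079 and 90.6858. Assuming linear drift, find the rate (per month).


rate = (v2 - v1) / months
= (90.6858 - 89.079) / 32
= 1.6068 / 32
= 0.0502

0.0502


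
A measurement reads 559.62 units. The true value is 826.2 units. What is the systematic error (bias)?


Systematic error = measured - true
= 559.62 - 826.2
= -266.5800

-266.5800


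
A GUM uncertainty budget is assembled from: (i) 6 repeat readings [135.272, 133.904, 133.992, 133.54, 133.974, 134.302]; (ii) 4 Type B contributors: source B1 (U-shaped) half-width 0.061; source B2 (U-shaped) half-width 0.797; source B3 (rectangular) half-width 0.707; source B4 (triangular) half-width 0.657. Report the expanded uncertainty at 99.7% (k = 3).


mean = (135.272 + 133.904 + 133.992 + 133.54 + 133.974 + 134.302) / 6 = 134.164
s = sqrt(sum((x - mean)^2)/(n-1)) = 0.59487276
u_A = s / sqrt(n) = 0.59487276 / sqrt(6) = 0.24285579
u_B1 = 0.061 / sqrt(2) = 0.043133514
u_B2 = 0.797 / sqrt(2) = 0.5635641
u_B3 = 0.707 / sqrt(3) = 0.40818664
u_B4 = 0.657 / sqrt(6) = 0.26821913
uc = sqrt(0.24285579^2 + 0.043133514^2 + 0.5635641^2 + 0.40818664^2 + 0.26821913^2) = 0.7854946
U = k * uc = 3 * 0.7854946
U = 2.3565

2.3565


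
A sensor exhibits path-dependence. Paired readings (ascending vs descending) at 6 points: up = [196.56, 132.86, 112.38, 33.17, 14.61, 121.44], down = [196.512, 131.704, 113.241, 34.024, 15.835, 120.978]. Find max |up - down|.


|196.56 - 196.512| = 0.0480
|132.86 - 131.704| = 1.1560
|112.38 - 113.241| = 0.8610
|33.17 - 34.024| = 0.8540
|14.61 - 15.835| = 1.2250
|121.44 - 120.978| = 0.4620
hysteresis = max(diffs) = 1.2250

1.2250


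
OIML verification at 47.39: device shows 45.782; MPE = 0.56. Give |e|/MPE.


e = indication - reference = 45.782 - 47.39 = -1.6080
|e| = 1.6080
ratio = |e| / MPE = 1.6080 / 0.56
ratio = 2.8714

2.8714


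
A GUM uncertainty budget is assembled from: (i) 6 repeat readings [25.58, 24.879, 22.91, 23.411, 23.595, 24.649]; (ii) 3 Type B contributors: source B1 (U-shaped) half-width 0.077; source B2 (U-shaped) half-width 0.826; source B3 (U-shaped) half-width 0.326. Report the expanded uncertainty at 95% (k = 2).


mean = (25.58 + 24.879 + 22.91 + 23.411 + 23.595 + 24.649) / 6 = 24.17066667
s = sqrt(sum((x - mean)^2)/(n-1)) = 1.0212272
u_A = s / sqrt(n) = 1.0212272 / sqrt(6) = 0.41691426
u_B1 = 0.077 / sqrt(2) = 0.054447222
u_B2 = 0.826 / sqrt(2) = 0.5840702
u_B3 = 0.326 / sqrt(2) = 0.23051681
uc = sqrt(0.41691426^2 + 0.054447222^2 + 0.5840702^2 + 0.23051681^2) = 0.7556838
U = k * uc = 2 * 0.7556838
U = 1.5114

1.5114


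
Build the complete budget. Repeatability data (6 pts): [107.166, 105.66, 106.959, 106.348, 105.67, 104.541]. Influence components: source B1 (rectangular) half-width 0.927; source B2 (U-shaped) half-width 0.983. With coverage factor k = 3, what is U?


mean = (107.166 + 105.66 + 106.959 + 106.348 + 105.67 + 104.541) / 6 = 106.0573333
s = sqrt(sum((x - mean)^2)/(n-1)) = 0.97301586
u_A = s / sqrt(n) = 0.97301586 / sqrt(6) = 0.39723206
u_B1 = 0.927 / sqrt(3) = 0.5352037
u_B2 = 0.983 / sqrt(2) = 0.69508597
uc = sqrt(0.39723206^2 + 0.5352037^2 + 0.69508597^2) = 0.96300613
U = k * uc = 3 * 0.96300613
U = 2.8890

2.8890


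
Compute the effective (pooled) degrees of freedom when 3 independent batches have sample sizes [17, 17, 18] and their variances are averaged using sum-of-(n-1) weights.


nu = sum_i (n_i - 1)
nu = ((17 - 1) + (17 - 1) + (18 - 1))
nu = 16 + 16 + 17
nu = 49

49


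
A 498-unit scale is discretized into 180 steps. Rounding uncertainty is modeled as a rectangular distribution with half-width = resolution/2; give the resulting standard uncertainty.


resolution = range / divisions
resolution = 498 / 180 = 2.7666667
u_res = resolution / (2*sqrt(3))
u_res = 2.7666667 / 3.4641016
u_res = 0.7987

0.7987


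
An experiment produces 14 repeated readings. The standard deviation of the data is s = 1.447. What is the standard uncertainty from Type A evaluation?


u_A = s / sqrt(n)
u_A = 1.447 / sqrt(14)
u_A = 1.447 / 3.7416574
u_A = 0.3867

0.3867


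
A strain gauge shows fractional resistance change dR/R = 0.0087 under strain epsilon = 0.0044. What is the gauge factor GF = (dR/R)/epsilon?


GF = (dR/R) / epsilon
= 0.0087 / 0.0044
= 1.9773

1.9773


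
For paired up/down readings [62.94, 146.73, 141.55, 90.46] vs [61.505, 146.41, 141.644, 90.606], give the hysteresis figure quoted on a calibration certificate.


|62.94 - 61.505| = 1.4350
|146.73 - 146.41| = 0.3200
|141.55 - 141.644| = 0.0940
|90.46 - 90.606| = 0.1460
hysteresis = max(diffs) = 1.4350

1.4350


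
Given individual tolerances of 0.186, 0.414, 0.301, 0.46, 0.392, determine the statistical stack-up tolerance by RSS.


RSS = sqrt(0.186^2 + 0.414^2 + 0.301^2 + 0.46^2 + 0.392^2)
= sqrt(0.661857)
= 0.8135

0.8135


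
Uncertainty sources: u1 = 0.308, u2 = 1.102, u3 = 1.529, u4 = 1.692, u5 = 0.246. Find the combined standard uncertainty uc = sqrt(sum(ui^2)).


uc = sqrt(0.308^2 + 1.102^2 + 1.529^2 + 1.692^2 + 0.246^2)
uc = sqrt(6.570489)
uc = 2.5633

2.5633


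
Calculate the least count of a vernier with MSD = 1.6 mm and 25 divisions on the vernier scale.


LC = MSD / n_div
= 1.6 / 25
= 0.0640

0.0640


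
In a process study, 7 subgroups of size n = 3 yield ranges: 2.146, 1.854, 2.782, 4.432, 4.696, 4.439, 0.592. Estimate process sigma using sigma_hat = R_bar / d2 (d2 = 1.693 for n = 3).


R_bar = (2.146 + 1.854 + 2.782 + 4.432 + 4.696 + 4.439 + 0.592) / 7
R_bar = 20.941 / 7 = 2.9915714
sigma_hat = R_bar / d2 = 2.9915714 / 1.693 = 1.7670

1.7670


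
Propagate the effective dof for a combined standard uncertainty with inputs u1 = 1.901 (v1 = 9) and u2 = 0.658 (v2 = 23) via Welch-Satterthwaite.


uc = sqrt(u1^2 + u2^2) = sqrt(1.901^2 + 0.658^2) = 2.0116573
v_eff = uc^4 / (u1^4/v1 + u2^4/v2)
= 2.0116573^4 / (1.901^4/9 + 0.658^4/23)
= 16.376308 / 1.4592123
v_eff = 11.2227

11.2227


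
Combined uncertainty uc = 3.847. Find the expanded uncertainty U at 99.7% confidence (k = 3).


U = k * uc
U = 3 * 3.847
U = 11.5410

11.5410


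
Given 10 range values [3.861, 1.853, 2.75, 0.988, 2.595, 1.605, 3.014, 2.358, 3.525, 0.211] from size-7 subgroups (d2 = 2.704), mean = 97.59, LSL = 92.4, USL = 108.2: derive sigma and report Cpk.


R_bar = (3.861 + 1.853 + 2.75 + 0.988 + 2.595 + 1.605 + 3.014 + 2.358 + 3.525 + 0.211) / 10 = 2.276
sigma = R_bar / d2 = 2.276 / 2.704 = 0.84171598
Cp = (USL - LSL)/(6*sigma) = (108.2 - 92.4)/(6*0.84171598) = 3.1285
Cpu = (108.2 - 97.59)/(3*0.84171598) = 4.2017
Cpl = (97.59 - 92.4)/(3*0.84171598) = 2.0553
Cpk = min(Cpu, Cpl) = 2.0553

2.0553


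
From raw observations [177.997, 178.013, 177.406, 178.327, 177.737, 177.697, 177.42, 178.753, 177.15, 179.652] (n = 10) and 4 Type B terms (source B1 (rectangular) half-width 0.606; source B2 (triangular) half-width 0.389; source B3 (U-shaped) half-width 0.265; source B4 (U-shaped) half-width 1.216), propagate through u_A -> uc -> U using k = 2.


mean = (177.997 + 178.013 + 177.406 + 178.327 + 177.737 + 177.697 + 177.42 + 178.753 + 177.15 + 179.652) / 10 = 178.0152
s = sqrt(sum((x - mean)^2)/(n-1)) = 0.74338741
u_A = s / sqrt(n) = 0.74338741 / sqrt(10) = 0.23507974
u_B1 = 0.606 / sqrt(3) = 0.34987426
u_B2 = 0.389 / sqrt(6) = 0.15880858
u_B3 = 0.265 / sqrt(2) = 0.1873833
u_B4 = 1.216 / sqrt(2) = 0.85984185
uc = sqrt(0.23507974^2 + 0.34987426^2 + 0.15880858^2 + 0.1873833^2 + 0.85984185^2) = 0.98860263
U = k * uc = 2 * 0.98860263
U = 1.9772

1.9772


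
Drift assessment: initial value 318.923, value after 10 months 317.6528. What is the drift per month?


rate = (v2 - v1) / months
= (317.6528 - 318.923) / 10
= -1.2702 / 10
= -0.1270

-0.1270


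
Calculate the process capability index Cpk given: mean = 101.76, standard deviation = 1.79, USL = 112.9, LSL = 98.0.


Cpu = (USL - mean) / (3*sigma) = (112.9 - 101.76) / (3*1.79) = 2.0745
Cpl = (mean - LSL) / (3*sigma) = (101.76 - 98.0) / (3*1.79) = 0.7002
Cpk = min(Cpu, Cpl) = 0.7002

0.7002


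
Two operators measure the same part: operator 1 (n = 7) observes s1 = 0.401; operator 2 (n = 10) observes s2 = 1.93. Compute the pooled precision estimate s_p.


s_p = sqrt(((n1-1)*s1^2 + (n2-1)*s2^2) / (n1+n2-2))
numerator = (7-1)*0.401^2 + (10-1)*1.93^2 = 0.964806 + 33.5241 = 34.488906
denominator = 7 + 10 - 2 = 15
s_p^2 = 34.488906 / 15 = 2.2992604
s_p = sqrt(2.2992604) = 1.5163

1.5163


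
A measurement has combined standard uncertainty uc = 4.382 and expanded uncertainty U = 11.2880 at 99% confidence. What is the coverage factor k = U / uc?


k = U / uc
k = 11.2880 / 4.382
k = 2.576

2.576


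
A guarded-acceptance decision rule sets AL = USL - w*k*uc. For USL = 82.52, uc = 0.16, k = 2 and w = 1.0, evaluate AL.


U = k * uc = 2 * 0.16 = 0.32
guard band g = w * U = 1.0 * 0.32 = 0.32
AL = USL - g = 82.52 - 0.32
AL = 82.2000

82.2000


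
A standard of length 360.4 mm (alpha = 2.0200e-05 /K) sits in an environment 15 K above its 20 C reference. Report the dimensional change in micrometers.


dL = L * alpha * dT
= 360.4 * 2.0200e-05 * 15
= 0.1092012 mm
dL_um = 0.1092012 * 1000 = 109.2012 um

109.2012


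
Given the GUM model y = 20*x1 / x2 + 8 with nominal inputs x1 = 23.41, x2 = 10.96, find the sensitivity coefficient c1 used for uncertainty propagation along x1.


y = 20*x1 / x2 + 8
dy/dx1 = 20/x2
Evaluate at x2 = 10.96: c1 = 20 / 10.96
c1 = 1.8248

1.8248


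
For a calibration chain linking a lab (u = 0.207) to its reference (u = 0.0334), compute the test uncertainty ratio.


TUR = u_lab / u_ref
= 0.207 / 0.0334
= 6.1976

6.1976


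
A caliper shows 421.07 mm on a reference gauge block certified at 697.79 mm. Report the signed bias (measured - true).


Systematic error = measured - true
= 421.07 - 697.79
= -276.7200

-276.7200


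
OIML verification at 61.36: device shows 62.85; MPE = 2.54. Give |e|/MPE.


e = indication - reference = 62.85 - 61.36 = 1.4900
|e| = 1.4900
ratio = |e| / MPE = 1.4900 / 2.54
ratio = 0.5866

0.5866


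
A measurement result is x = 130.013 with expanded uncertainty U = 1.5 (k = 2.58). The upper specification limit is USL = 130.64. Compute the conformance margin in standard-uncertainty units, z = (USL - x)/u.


u = U / k = 1.5 / 2.58 = 0.58139535
margin = |USL - x| = |130.64 - 130.013| = 0.627
z = margin / u = 0.627 / 0.58139535
z = 1.0784

1.0784


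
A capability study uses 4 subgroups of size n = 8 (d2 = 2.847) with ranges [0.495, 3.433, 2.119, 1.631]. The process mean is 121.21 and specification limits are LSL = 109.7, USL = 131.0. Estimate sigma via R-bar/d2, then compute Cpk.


R_bar = (0.495 + 3.433 + 2.119 + 1.631) / 4 = 1.9195
sigma = R_bar / d2 = 1.9195 / 2.847 = 0.67421848
Cp = (USL - LSL)/(6*sigma) = (131.0 - 109.7)/(6*0.67421848) = 5.2654
Cpu = (131.0 - 121.21)/(3*0.67421848) = 4.8402
Cpl = (121.21 - 109.7)/(3*0.67421848) = 5.6905
Cpk = min(Cpu, Cpl) = 4.8402

4.8402


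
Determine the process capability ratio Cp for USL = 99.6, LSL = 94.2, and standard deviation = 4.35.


Cp = (USL - LSL) / (6 * sigma)
= (99.6 - 94.2) / (6 * 4.35)
= 5.4000 / 26.1000
= 0.2069

0.2069


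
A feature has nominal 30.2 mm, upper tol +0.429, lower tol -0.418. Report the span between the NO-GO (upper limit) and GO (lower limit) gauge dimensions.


GO = nominal - lower_tol (smallest hole = maximum material condition)
GO = 30.2 - 0.418 = 29.782
NO-GO = nominal + upper_tol (largest hole = least material condition)
NO-GO = 30.2 + 0.429 = 30.629
spread = NO-GO - GO = 30.629 - 29.782 = 0.8470

0.8470
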